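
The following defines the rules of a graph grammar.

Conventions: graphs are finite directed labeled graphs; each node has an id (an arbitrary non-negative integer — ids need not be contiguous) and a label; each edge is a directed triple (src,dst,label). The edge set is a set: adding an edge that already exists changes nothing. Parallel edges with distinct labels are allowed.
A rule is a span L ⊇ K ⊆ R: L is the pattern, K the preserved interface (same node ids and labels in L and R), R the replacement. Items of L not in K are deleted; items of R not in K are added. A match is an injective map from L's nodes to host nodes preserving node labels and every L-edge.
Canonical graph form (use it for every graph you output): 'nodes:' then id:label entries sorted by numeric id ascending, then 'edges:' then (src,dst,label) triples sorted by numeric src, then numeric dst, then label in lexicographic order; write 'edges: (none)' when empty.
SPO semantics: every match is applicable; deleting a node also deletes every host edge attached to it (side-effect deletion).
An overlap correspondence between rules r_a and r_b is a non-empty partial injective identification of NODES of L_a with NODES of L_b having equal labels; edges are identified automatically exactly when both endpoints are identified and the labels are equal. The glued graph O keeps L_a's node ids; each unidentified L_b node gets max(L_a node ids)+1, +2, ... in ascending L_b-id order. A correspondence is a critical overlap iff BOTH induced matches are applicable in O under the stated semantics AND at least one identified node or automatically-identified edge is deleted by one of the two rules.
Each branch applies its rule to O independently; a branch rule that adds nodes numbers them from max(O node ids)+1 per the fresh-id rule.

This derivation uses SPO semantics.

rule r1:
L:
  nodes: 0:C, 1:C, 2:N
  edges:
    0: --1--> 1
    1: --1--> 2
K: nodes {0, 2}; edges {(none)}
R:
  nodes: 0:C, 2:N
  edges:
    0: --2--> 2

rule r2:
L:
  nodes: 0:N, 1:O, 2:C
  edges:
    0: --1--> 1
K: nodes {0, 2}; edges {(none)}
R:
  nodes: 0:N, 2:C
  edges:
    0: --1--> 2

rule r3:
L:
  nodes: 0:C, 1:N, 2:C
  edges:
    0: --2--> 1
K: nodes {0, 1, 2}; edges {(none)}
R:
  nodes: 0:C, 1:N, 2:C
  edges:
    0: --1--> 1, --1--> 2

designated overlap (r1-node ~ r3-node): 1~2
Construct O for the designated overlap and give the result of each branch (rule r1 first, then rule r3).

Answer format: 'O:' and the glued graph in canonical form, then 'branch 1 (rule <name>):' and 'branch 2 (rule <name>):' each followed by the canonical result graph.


O:
nodes: 0:C, 1:C, 2:N, 3:C, 4:N
edges: (0,1,1); (1,2,1); (3,4,2)
branch 1 (rule r1):
nodes: 0:C, 2:N, 3:C, 4:N
edges: (0,2,2); (3,4,2)
branch 2 (rule r3):
nodes: 0:C, 1:C, 2:N, 3:C, 4:N
edges: (0,1,1); (1,2,1); (3,1,1); (3,4,1)


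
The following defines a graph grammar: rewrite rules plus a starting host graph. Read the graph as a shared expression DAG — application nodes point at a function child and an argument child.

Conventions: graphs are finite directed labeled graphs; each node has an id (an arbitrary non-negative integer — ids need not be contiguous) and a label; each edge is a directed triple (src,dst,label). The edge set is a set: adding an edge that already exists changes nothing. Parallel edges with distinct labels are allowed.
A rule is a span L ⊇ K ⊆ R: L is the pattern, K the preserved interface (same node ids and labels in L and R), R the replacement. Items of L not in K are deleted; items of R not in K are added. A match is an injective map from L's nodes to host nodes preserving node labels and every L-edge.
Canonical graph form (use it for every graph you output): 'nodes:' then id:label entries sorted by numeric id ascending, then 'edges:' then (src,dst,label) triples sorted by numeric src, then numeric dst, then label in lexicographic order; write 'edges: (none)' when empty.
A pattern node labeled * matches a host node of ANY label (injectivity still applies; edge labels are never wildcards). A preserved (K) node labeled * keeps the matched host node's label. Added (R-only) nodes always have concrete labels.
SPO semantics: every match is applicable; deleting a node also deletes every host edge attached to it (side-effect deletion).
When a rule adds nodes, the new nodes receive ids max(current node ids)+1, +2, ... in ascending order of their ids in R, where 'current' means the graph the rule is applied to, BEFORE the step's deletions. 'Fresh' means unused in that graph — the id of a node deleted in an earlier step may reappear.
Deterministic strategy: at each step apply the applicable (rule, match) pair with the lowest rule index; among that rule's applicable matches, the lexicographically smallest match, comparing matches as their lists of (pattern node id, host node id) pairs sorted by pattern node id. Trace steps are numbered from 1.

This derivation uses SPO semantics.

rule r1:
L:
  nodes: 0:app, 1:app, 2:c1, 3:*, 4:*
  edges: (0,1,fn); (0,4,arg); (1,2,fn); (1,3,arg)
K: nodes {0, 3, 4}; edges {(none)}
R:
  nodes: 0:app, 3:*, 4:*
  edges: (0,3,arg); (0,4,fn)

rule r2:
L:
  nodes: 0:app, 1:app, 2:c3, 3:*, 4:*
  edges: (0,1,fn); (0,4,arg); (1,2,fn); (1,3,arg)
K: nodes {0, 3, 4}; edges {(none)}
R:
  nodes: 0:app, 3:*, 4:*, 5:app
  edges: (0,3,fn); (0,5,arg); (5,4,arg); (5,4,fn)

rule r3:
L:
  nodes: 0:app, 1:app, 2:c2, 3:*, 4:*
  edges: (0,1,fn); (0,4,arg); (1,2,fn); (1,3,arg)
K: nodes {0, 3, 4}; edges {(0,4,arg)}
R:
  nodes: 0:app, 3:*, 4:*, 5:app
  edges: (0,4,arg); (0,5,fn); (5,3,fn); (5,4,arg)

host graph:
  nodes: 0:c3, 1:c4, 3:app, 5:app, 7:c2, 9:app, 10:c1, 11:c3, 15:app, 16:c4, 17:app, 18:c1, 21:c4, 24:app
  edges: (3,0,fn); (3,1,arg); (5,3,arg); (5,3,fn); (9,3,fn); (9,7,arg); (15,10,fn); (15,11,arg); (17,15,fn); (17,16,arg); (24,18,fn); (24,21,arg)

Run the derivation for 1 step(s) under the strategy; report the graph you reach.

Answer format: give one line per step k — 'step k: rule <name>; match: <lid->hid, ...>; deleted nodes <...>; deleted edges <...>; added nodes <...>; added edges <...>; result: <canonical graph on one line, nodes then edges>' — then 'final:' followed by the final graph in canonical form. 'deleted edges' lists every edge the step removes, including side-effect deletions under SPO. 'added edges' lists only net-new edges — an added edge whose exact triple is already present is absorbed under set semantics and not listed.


step 1: rule r1; match: 0->17, 1->15, 2->10, 3->11, 4->16; deleted nodes 10, 15; deleted edges (15,10,fn); (15,11,arg); (17,15,fn); (17,16,arg); added nodes (none); added edges (17,11,arg); (17,16,fn); result: nodes: 0:c3, 1:c4, 3:app, 5:app, 7:c2, 9:app, 11:c3, 16:c4, 17:app, 18:c1, 21:c4, 24:app edges: (3,0,fn); (3,1,arg); (5,3,arg); (5,3,fn); (9,3,fn); (9,7,arg); (17,11,arg); (17,16,fn); (24,18,fn); (24,21,arg)
final:
nodes: 0:c3, 1:c4, 3:app, 5:app, 7:c2, 9:app, 11:c3, 16:c4, 17:app, 18:c1, 21:c4, 24:app
edges: (3,0,fn); (3,1,arg); (5,3,arg); (5,3,fn); (9,3,fn); (9,7,arg); (17,11,arg); (17,16,fn); (24,18,fn); (24,21,arg)


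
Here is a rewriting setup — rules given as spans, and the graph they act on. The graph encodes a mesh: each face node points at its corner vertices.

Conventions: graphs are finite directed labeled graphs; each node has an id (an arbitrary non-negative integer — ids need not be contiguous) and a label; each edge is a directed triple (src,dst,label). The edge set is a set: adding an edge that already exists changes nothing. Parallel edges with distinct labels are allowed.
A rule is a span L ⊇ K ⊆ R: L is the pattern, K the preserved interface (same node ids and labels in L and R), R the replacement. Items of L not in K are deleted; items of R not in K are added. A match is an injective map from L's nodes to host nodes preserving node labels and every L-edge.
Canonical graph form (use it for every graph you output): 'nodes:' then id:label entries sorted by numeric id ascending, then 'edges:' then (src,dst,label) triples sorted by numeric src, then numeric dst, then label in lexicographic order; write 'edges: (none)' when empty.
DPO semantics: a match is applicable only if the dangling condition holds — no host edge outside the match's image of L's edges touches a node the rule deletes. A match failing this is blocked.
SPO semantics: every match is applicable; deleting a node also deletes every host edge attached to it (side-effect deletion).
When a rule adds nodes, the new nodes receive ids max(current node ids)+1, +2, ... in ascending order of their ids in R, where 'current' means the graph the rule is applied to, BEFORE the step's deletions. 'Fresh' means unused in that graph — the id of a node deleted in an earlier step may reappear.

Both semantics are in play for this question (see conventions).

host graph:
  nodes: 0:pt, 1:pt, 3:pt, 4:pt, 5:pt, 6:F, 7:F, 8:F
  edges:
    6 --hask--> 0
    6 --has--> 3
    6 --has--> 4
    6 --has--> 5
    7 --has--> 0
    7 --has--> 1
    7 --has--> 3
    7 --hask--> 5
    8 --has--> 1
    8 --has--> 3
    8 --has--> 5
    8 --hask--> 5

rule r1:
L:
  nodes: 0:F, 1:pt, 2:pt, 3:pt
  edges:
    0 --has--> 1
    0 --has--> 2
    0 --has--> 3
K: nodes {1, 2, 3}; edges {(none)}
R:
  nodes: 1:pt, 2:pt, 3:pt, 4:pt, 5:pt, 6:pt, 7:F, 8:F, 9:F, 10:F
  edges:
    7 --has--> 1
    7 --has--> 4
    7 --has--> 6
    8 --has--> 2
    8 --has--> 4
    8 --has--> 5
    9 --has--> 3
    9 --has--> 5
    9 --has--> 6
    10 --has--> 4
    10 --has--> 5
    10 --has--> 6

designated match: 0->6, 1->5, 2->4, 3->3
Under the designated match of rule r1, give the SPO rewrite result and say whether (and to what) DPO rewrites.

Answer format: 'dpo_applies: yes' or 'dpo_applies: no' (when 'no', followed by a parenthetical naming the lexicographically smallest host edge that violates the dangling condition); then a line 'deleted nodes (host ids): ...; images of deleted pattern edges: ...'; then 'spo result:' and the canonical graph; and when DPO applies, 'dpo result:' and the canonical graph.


dpo_applies: no
(the rule deletes node 6, which keeps host edge (6,0,hask) outside the match image — the dangling condition fails, DPO blocks; SPO proceeds and side-deletes such edges)
deleted nodes (host ids): 6; images of deleted pattern edges: (6,3,has); (6,4,has); (6,5,has)
spo result:
nodes: 0:pt, 1:pt, 3:pt, 4:pt, 5:pt, 7:F, 8:F, 9:pt, 10:pt, 11:pt, 12:F, 13:F, 14:F, 15:F
edges: (7,0,has); (7,1,has); (7,3,has); (7,5,hask); (8,1,has); (8,3,has); (8,5,has); (8,5,hask); (12,5,has); (12,9,has); (12,11,has); (13,4,has); (13,9,has); (13,10,has); (14,3,has); (14,10,has); (14,11,has); (15,9,has); (15,10,has); (15,11,has)


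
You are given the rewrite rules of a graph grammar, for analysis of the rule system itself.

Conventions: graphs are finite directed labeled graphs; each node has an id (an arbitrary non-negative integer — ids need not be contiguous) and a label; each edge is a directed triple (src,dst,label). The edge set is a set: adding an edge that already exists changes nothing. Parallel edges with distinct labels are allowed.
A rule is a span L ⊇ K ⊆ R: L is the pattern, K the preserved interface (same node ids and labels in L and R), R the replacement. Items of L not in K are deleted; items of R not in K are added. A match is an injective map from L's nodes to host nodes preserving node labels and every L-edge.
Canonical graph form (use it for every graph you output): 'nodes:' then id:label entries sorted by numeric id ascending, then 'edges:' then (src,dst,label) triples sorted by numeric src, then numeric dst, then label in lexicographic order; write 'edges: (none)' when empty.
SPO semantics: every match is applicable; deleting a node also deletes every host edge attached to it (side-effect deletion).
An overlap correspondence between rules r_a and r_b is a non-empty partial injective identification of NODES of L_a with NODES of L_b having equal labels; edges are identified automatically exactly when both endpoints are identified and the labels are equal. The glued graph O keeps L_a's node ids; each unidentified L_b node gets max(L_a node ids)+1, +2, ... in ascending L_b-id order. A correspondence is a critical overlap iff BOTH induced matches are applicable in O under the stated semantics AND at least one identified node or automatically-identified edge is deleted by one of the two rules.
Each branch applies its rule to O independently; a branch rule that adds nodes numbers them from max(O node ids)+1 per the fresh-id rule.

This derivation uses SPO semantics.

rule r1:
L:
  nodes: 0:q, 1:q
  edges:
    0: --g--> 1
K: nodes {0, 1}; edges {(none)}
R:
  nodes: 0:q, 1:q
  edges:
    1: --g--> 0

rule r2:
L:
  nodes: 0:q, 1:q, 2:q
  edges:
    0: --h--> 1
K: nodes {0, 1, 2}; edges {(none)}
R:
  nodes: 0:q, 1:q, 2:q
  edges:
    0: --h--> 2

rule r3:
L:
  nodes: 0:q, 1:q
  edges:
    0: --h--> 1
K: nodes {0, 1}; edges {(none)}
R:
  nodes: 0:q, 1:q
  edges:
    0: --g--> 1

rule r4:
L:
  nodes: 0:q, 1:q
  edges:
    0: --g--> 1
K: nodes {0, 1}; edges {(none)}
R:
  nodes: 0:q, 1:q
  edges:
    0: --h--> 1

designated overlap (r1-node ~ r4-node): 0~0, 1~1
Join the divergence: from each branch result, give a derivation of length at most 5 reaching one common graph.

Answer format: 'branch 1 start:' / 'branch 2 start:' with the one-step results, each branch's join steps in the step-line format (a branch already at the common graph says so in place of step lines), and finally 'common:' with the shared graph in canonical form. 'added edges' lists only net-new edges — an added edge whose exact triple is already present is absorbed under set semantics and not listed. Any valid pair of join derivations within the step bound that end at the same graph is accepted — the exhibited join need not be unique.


branch 1 start:
nodes: 0:q, 1:q
edges: (1,0,g)
branch 2 start:
nodes: 0:q, 1:q
edges: (0,1,h)
branch 1 step 1: rule r1; match: 0->1, 1->0; deleted nodes (none); deleted edges (1,0,g); added nodes (none); added edges (0,1,g); result: nodes: 0:q, 1:q edges: (0,1,g)
branch 2 step 1: rule r3; match: 0->0, 1->1; deleted nodes (none); deleted edges (0,1,h); added nodes (none); added edges (0,1,g); result: nodes: 0:q, 1:q edges: (0,1,g)
common:
nodes: 0:q, 1:q
edges: (0,1,g)


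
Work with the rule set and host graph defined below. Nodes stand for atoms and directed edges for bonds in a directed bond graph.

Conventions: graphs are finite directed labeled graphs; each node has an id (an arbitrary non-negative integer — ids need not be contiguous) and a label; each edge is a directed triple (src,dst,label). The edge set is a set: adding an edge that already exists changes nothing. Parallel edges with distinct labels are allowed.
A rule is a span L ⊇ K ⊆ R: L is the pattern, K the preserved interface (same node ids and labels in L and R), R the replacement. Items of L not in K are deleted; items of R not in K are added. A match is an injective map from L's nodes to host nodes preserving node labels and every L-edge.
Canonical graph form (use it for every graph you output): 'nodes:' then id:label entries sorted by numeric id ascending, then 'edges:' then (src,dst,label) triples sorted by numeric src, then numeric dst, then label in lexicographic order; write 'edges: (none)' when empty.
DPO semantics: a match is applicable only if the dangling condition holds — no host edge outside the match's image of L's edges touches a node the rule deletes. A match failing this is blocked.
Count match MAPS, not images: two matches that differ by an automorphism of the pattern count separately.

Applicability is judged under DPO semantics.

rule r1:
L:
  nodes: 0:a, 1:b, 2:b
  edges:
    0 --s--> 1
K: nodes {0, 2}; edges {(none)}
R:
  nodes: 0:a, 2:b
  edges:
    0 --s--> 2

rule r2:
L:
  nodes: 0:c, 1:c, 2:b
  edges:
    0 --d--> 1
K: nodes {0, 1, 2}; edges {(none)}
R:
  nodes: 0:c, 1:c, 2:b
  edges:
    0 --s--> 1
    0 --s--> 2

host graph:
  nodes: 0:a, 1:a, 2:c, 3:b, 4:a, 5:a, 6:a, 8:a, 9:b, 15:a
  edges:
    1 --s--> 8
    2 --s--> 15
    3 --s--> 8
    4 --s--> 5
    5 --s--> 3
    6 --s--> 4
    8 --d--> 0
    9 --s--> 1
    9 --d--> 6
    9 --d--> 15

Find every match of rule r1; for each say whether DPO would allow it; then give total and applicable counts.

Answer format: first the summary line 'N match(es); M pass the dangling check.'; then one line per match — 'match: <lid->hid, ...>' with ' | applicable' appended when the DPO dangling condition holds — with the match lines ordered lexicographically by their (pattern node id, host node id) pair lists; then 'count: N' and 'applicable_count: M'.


1 match(es); 0 pass the dangling check.
match: 0->5, 1->3, 2->9
count: 1
applicable_count: 0


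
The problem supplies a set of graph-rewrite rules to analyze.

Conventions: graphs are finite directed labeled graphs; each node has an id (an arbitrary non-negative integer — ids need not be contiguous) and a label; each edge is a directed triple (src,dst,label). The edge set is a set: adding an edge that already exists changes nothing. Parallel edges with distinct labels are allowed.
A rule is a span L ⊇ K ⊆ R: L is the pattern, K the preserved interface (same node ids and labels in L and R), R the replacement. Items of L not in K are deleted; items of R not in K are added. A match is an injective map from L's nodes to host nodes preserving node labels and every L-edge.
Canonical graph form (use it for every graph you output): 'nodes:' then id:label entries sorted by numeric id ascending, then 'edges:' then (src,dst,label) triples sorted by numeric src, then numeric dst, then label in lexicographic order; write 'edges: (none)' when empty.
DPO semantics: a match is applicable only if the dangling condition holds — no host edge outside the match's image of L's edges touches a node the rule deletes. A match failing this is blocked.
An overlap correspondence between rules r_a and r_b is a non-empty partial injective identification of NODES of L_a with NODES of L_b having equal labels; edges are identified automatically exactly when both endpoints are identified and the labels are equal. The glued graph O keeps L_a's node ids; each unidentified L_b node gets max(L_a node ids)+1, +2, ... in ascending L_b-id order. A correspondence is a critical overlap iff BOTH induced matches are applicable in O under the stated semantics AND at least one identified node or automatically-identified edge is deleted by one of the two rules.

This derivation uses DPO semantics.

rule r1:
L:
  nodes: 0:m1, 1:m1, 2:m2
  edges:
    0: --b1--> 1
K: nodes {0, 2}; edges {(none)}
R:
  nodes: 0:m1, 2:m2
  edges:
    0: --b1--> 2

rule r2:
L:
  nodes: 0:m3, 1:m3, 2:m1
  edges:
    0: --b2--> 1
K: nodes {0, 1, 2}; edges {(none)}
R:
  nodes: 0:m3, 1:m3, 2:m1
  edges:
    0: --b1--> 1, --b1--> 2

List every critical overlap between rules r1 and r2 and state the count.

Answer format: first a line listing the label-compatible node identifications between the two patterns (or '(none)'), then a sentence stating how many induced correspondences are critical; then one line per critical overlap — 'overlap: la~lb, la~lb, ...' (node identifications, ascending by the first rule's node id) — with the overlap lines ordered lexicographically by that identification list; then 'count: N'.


label-compatible node identifications between L(r1) and L(r2): 0~2, 1~2
1 of the induced correspondences is a critical overlap of r1 and r2.
overlap: 1~2
count: 1


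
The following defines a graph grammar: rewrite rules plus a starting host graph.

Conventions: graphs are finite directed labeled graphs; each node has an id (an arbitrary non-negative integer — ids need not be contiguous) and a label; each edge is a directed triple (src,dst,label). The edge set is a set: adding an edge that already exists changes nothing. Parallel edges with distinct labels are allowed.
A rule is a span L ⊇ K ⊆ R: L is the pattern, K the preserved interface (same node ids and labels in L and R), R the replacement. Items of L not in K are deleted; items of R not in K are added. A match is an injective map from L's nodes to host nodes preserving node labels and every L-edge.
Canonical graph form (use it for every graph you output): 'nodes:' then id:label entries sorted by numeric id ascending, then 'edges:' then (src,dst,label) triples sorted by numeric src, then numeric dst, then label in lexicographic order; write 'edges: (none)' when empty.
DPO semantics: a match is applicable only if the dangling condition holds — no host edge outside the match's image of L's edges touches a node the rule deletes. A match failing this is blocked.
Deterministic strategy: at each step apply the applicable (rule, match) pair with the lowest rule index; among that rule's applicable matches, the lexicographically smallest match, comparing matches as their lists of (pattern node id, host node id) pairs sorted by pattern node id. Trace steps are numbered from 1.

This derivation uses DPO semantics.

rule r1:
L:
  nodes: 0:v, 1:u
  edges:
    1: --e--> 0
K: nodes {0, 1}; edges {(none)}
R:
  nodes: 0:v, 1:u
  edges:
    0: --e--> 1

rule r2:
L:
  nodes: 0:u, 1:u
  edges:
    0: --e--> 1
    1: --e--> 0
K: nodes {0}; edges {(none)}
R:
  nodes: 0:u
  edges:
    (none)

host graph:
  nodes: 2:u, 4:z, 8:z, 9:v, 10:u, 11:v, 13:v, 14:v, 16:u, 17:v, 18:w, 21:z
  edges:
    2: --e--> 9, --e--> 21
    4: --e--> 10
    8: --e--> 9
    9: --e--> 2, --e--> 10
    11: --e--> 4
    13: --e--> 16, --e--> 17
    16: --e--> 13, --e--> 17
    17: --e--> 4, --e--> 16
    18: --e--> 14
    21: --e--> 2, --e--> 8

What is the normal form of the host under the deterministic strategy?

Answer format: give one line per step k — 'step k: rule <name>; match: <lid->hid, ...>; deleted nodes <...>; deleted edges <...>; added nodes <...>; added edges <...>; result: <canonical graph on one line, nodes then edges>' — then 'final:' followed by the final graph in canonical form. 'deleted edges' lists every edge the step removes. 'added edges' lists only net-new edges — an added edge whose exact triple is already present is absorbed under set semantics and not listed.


step 1: rule r1; match: 0->9, 1->2; deleted nodes (none); deleted edges (2,9,e); added nodes (none); added edges (none); result: nodes: 2:u, 4:z, 8:z, 9:v, 10:u, 11:v, 13:v, 14:v, 16:u, 17:v, 18:w, 21:z edges: (2,21,e); (4,10,e); (8,9,e); (9,2,e); (9,10,e); (11,4,e); (13,16,e); (13,17,e); (16,13,e); (16,17,e); (17,4,e); (17,16,e); (18,14,e); (21,2,e); (21,8,e)
step 2: rule r1; match: 0->13, 1->16; deleted nodes (none); deleted edges (16,13,e); added nodes (none); added edges (none); result: nodes: 2:u, 4:z, 8:z, 9:v, 10:u, 11:v, 13:v, 14:v, 16:u, 17:v, 18:w, 21:z edges: (2,21,e); (4,10,e); (8,9,e); (9,2,e); (9,10,e); (11,4,e); (13,16,e); (13,17,e); (16,17,e); (17,4,e); (17,16,e); (18,14,e); (21,2,e); (21,8,e)
step 3: rule r1; match: 0->17, 1->16; deleted nodes (none); deleted edges (16,17,e); added nodes (none); added edges (none); result: nodes: 2:u, 4:z, 8:z, 9:v, 10:u, 11:v, 13:v, 14:v, 16:u, 17:v, 18:w, 21:z edges: (2,21,e); (4,10,e); (8,9,e); (9,2,e); (9,10,e); (11,4,e); (13,16,e); (13,17,e); (17,4,e); (17,16,e); (18,14,e); (21,2,e); (21,8,e)
final:
nodes: 2:u, 4:z, 8:z, 9:v, 10:u, 11:v, 13:v, 14:v, 16:u, 17:v, 18:w, 21:z
edges: (2,21,e); (4,10,e); (8,9,e); (9,2,e); (9,10,e); (11,4,e); (13,16,e); (13,17,e); (17,4,e); (17,16,e); (18,14,e); (21,2,e); (21,8,e)


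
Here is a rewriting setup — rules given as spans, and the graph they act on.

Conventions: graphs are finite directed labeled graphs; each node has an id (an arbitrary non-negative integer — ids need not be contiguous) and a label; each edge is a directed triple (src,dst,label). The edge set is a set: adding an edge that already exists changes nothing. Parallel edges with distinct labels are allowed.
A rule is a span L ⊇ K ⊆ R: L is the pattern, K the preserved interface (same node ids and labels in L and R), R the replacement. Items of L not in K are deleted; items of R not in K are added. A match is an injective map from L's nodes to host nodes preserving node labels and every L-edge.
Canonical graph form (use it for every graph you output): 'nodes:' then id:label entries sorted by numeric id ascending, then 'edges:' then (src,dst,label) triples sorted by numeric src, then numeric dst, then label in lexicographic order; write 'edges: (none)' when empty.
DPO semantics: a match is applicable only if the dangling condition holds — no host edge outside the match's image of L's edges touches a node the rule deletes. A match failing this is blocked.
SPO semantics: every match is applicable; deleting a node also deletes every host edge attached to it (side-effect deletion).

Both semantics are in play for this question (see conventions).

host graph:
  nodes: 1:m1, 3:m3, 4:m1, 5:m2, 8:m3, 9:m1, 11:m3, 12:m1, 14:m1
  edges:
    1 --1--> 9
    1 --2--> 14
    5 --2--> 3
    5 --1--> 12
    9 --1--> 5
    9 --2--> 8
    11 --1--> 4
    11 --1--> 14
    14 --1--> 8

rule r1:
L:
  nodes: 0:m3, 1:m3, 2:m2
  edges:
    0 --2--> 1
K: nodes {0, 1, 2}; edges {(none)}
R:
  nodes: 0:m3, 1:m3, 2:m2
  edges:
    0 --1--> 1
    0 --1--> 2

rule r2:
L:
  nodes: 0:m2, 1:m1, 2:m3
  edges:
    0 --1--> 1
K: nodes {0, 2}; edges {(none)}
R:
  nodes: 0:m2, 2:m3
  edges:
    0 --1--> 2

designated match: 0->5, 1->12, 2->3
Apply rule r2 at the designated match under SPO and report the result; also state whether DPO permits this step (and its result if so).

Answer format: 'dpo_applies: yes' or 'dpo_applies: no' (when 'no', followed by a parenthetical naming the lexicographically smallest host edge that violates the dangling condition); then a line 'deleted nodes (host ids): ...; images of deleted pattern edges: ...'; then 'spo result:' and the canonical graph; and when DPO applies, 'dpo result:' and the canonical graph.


dpo_applies: yes
deleted nodes (host ids): 12; images of deleted pattern edges: (5,12,1)
spo result:
nodes: 1:m1, 3:m3, 4:m1, 5:m2, 8:m3, 9:m1, 11:m3, 14:m1
edges: (1,9,1); (1,14,2); (5,3,1); (5,3,2); (9,5,1); (9,8,2); (11,4,1); (11,14,1); (14,8,1)
dpo result:
nodes: 1:m1, 3:m3, 4:m1, 5:m2, 8:m3, 9:m1, 11:m3, 14:m1
edges: (1,9,1); (1,14,2); (5,3,1); (5,3,2); (9,5,1); (9,8,2); (11,4,1); (11,14,1); (14,8,1)


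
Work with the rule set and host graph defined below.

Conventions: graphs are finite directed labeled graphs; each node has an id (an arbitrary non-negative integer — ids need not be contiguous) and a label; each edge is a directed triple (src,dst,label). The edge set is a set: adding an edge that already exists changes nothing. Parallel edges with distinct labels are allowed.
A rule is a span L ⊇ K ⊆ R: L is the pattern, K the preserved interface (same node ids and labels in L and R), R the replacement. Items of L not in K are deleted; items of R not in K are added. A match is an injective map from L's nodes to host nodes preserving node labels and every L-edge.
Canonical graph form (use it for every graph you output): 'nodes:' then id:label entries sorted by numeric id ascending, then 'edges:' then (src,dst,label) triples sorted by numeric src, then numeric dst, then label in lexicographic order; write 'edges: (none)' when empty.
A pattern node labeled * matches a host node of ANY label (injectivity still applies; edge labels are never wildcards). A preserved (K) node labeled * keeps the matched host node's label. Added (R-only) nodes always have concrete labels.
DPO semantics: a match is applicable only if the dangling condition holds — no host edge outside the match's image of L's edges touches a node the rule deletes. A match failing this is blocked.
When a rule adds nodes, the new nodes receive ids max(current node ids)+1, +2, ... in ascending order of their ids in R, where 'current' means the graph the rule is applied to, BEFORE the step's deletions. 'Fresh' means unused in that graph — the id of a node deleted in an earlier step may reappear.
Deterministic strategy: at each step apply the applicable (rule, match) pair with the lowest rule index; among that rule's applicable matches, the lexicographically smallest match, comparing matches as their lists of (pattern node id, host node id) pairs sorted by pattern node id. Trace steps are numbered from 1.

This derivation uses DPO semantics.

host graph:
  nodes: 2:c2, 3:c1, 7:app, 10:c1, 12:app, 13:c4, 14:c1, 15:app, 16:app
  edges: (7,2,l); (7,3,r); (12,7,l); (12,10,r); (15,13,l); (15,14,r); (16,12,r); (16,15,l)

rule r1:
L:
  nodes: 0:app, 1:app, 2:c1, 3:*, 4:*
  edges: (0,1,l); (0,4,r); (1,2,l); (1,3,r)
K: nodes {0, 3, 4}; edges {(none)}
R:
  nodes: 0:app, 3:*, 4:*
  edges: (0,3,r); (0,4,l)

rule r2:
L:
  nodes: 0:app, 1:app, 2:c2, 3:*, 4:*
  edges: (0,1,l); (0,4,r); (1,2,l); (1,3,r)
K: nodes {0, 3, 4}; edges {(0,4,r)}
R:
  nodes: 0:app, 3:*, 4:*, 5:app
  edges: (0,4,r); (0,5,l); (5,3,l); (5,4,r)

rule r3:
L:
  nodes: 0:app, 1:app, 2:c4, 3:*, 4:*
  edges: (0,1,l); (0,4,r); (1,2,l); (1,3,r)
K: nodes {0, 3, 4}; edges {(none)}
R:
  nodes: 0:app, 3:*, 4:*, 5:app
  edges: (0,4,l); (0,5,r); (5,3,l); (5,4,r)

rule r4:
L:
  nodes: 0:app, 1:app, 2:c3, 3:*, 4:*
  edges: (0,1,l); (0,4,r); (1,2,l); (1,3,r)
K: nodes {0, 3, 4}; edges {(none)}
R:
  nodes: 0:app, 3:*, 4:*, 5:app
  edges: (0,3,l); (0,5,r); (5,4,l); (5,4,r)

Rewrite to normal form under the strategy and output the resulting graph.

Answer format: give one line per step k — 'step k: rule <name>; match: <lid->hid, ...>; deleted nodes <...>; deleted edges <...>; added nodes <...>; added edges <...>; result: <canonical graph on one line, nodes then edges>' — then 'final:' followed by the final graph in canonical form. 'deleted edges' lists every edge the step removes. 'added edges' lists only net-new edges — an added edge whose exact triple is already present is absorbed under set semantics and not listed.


step 1: rule r2; match: 0->12, 1->7, 2->2, 3->3, 4->10; deleted nodes 2, 7; deleted edges (7,2,l); (7,3,r); (12,7,l); added nodes 17; added edges (12,17,l); (17,3,l); (17,10,r); result: nodes: 3:c1, 10:c1, 12:app, 13:c4, 14:c1, 15:app, 16:app, 17:app edges: (12,10,r); (12,17,l); (15,13,l); (15,14,r); (16,12,r); (16,15,l); (17,3,l); (17,10,r)
step 2: rule r3; match: 0->16, 1->15, 2->13, 3->14, 4->12; deleted nodes 13, 15; deleted edges (15,13,l); (15,14,r); (16,12,r); (16,15,l); added nodes 18; added edges (16,12,l); (16,18,r); (18,12,r); (18,14,l); result: nodes: 3:c1, 10:c1, 12:app, 14:c1, 16:app, 17:app, 18:app edges: (12,10,r); (12,17,l); (16,12,l); (16,18,r); (17,3,l); (17,10,r); (18,12,r); (18,14,l)
final:
nodes: 3:c1, 10:c1, 12:app, 14:c1, 16:app, 17:app, 18:app
edges: (12,10,r); (12,17,l); (16,12,l); (16,18,r); (17,3,l); (17,10,r); (18,12,r); (18,14,l)


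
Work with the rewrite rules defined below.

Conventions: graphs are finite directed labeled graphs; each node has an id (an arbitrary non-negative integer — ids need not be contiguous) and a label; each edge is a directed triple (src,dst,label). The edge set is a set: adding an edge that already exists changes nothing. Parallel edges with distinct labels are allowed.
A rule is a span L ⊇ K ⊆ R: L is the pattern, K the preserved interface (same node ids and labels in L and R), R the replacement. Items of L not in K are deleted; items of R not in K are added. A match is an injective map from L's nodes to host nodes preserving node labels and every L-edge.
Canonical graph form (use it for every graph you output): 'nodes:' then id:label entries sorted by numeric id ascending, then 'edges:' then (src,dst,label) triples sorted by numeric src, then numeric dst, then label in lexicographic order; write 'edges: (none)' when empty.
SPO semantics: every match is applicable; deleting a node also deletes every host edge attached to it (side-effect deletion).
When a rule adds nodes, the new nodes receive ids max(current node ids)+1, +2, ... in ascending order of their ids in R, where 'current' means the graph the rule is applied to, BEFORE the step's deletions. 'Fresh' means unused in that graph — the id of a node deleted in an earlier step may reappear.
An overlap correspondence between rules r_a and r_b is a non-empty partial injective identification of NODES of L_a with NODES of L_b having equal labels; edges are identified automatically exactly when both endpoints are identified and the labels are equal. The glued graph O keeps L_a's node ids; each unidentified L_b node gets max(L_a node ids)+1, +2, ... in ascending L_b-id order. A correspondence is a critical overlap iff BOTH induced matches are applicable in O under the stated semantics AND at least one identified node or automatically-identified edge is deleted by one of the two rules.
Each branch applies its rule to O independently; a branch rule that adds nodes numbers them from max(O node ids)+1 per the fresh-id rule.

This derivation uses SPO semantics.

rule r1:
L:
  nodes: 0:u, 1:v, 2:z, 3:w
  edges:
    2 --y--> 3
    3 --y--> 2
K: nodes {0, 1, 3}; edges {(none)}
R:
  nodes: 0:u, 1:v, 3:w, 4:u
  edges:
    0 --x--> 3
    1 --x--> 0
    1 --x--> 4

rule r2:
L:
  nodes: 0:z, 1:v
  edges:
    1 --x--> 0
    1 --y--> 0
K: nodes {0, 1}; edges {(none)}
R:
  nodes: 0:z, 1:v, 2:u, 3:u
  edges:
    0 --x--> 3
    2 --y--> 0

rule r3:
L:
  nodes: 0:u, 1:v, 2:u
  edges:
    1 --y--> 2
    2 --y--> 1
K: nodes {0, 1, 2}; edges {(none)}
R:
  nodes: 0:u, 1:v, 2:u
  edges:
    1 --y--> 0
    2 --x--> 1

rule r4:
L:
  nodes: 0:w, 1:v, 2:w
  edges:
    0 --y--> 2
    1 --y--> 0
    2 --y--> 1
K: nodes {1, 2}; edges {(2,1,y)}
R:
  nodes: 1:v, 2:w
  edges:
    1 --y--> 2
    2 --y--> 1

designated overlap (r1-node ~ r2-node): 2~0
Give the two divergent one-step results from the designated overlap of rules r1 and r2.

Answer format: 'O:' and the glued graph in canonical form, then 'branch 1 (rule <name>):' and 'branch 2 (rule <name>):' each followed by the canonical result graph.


O:
nodes: 0:u, 1:v, 2:z, 3:w, 4:v
edges: (2,3,y); (3,2,y); (4,2,x); (4,2,y)
branch 1 (rule r1):
nodes: 0:u, 1:v, 3:w, 4:v, 5:u
edges: (0,3,x); (1,0,x); (1,5,x)
branch 2 (rule r2):
nodes: 0:u, 1:v, 2:z, 3:w, 4:v, 5:u, 6:u
edges: (2,3,y); (2,6,x); (3,2,y); (5,2,y)


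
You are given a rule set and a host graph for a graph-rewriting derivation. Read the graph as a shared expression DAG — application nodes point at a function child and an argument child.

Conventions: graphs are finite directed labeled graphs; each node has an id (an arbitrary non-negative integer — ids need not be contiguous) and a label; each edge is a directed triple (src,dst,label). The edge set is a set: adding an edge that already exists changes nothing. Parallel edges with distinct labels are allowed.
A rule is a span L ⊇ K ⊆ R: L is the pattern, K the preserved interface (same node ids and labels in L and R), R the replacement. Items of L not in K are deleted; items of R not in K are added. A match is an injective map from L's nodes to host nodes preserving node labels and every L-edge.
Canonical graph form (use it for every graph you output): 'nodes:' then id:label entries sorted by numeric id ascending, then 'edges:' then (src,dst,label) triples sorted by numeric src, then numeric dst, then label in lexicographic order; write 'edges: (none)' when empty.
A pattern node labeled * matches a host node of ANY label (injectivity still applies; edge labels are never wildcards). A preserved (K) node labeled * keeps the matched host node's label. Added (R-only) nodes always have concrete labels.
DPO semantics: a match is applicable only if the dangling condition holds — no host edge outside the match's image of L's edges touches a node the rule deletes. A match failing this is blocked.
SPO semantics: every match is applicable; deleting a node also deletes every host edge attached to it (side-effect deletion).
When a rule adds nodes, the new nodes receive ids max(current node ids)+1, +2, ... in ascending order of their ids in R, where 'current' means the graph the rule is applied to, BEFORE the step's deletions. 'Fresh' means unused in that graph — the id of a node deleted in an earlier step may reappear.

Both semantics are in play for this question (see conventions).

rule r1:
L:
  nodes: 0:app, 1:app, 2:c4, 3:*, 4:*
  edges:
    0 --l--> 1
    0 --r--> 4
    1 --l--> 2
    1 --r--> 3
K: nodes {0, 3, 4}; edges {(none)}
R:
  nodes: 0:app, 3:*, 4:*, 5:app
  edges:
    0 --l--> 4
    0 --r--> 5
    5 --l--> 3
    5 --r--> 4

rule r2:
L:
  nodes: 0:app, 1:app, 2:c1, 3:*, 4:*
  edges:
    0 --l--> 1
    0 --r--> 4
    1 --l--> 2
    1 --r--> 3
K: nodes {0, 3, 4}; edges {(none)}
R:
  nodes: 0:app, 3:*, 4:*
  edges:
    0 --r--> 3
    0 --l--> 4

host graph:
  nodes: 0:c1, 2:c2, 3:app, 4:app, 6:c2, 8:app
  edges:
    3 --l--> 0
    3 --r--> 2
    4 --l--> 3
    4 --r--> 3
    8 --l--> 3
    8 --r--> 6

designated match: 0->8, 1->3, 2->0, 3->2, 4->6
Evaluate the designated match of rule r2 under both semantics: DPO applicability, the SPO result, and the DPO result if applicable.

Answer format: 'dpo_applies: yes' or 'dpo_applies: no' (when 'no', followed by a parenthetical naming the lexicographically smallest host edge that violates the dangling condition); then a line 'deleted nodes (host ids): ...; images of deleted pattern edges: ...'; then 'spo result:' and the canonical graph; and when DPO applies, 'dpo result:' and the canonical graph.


dpo_applies: no
(the rule deletes node 3, which keeps host edge (4,3,l) outside the match image — the dangling condition fails, DPO blocks; SPO proceeds and side-deletes such edges)
deleted nodes (host ids): 0, 3; images of deleted pattern edges: (3,0,l); (3,2,r); (8,3,l); (8,6,r)
spo result:
nodes: 2:c2, 4:app, 6:c2, 8:app
edges: (8,2,r); (8,6,l)


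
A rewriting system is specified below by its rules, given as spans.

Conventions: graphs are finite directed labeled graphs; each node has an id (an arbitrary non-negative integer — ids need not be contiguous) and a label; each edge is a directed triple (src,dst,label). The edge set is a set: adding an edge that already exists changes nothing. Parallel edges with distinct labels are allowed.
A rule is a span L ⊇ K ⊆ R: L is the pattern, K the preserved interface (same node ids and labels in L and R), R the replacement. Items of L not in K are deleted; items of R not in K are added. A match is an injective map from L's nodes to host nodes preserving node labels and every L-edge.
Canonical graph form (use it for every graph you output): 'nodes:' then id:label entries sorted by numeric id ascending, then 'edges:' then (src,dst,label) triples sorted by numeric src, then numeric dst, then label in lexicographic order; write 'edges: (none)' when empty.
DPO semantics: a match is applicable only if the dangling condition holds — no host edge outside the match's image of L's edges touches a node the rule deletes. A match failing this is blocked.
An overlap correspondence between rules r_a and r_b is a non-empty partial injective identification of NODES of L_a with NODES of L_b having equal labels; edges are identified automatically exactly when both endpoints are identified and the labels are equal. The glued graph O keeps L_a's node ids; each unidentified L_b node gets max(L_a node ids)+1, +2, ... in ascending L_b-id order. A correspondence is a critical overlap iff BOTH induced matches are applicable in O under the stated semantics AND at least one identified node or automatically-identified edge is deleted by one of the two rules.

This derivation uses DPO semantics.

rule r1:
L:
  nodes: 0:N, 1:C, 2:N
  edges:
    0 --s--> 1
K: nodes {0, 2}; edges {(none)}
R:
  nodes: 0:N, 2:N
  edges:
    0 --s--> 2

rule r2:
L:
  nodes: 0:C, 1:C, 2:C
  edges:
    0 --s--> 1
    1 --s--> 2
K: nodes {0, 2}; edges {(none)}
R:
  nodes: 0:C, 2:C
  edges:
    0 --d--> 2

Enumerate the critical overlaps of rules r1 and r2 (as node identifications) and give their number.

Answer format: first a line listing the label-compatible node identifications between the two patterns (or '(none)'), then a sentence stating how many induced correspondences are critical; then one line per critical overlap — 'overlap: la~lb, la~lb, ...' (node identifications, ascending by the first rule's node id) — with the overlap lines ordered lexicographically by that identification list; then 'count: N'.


label-compatible node identifications between L(r1) and L(r2): 1~0, 1~1, 1~2
0 of the induced correspondences are critical overlaps of r1 and r2.
count: 0


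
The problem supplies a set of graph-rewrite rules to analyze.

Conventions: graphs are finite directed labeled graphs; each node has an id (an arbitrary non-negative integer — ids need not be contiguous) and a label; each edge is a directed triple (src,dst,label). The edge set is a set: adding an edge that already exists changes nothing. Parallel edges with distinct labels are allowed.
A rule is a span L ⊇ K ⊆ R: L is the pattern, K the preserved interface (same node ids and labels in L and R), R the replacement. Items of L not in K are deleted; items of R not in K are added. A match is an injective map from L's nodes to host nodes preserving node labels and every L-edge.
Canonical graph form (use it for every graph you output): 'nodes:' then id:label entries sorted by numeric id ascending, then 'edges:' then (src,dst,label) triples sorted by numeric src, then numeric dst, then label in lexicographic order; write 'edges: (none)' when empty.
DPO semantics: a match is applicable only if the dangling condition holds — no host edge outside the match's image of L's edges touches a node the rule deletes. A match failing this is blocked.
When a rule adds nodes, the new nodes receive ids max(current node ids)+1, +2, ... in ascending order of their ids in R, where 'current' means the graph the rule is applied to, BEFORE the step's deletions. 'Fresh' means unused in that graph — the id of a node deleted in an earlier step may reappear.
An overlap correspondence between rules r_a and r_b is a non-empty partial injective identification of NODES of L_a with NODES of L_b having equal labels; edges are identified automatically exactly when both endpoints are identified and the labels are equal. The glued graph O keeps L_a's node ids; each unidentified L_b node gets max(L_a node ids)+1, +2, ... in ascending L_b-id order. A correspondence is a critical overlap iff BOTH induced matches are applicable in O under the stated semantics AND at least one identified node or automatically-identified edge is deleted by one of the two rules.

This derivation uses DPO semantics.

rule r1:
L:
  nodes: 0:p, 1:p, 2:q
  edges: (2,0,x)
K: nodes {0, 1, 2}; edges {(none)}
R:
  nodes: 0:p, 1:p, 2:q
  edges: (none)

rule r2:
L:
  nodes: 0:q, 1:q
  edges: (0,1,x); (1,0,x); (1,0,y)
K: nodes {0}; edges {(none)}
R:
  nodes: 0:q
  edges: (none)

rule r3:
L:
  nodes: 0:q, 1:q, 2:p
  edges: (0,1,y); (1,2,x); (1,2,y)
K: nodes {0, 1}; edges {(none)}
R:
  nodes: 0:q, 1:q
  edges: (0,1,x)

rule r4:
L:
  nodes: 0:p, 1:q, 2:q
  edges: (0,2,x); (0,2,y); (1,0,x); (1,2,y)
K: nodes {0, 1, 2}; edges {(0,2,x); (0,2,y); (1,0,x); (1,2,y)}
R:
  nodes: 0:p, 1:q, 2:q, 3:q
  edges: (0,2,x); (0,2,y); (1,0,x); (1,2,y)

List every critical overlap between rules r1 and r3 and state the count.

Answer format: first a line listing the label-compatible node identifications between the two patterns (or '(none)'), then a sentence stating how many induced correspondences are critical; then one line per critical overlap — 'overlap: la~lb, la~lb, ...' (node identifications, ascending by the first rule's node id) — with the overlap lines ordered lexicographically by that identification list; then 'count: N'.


label-compatible node identifications between L(r1) and L(r3): 0~2, 1~2, 2~0, 2~1
4 of the induced correspondences are critical overlaps of r1 and r3.
overlap: 0~2, 2~1
overlap: 1~2
overlap: 1~2, 2~0
overlap: 1~2, 2~1
count: 4
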